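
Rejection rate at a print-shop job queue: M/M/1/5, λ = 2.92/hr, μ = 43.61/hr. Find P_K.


ρ = λ/μ = 2.92/43.61 = 0.06696
P_K = (1−ρ)ρ^K/(1−ρ^(K+1)) = (0.9330·0.000001346)/(1 − 0.00000009011)
= 0.000001256/1.000000 = 0.000001256

Final: 0.000001256


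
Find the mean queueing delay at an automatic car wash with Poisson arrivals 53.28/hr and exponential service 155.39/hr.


ρ = 53.28/155.39 = 0.3429
Wq = ρ/(μ−λ) = 0.3429/(155.39 − 53.28) = 0.3429/102.11 = 0.003358 hr

Final: 0.003358 hr


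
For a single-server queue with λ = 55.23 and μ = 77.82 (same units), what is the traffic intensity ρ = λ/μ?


ρ = λ/μ = 55.23/77.82 = 0.7097

Final: 0.7097


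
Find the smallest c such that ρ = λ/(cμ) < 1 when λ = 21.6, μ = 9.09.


Stability requires cμ > λ ⇔ c > λ/μ.
λ/μ = 21.6/9.09 = 2.3762
Minimum integer c = ⌊2.3762⌋ + 1 = 3
Check: 3·9.09 = 27.27 > 21.6, while 2·9.09 = 18.18 ≤ 21.6

Final: 3 servers


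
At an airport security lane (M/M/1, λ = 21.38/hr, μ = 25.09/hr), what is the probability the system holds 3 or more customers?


ρ = 21.38/25.09 = 0.8521
P(N ≥ n) = ρ^n = 0.8521^3 = 0.618758

Final: 0.618758


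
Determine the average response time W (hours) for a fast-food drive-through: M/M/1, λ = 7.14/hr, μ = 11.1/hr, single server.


W = 1/(μ−λ) = 1/(11.1 − 7.14) = 1/3.96 = 0.2525 hr

Final: 0.2525 hr


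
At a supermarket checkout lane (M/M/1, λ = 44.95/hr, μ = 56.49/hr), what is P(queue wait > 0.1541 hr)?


ρ = 44.95/56.49 = 0.7957
P(Wq > t) = ρ·e^{−(μ−λ)t} = 0.7957·e^{−1.7783}
= 0.7957·0.168923 = 0.134415

Final: 0.134415


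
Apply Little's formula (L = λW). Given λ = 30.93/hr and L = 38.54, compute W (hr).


W = L/λ = 38.54/30.93 = 1.2460 hr

Final: 1.2460 hr


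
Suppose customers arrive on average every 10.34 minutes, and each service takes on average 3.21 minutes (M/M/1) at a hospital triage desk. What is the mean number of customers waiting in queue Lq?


λ = 60/10.34 = 5.8027 /hr
μ = 60/3.21 = 18.6916 /hr
ρ = λ/μ = 5.8027/18.6916 = 0.3104
Lq = ρ²/(1−ρ) = 0.09638/0.6896 = 0.1398

Final: 0.1398


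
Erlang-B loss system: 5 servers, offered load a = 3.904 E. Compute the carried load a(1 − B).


B(5,3.904) = 0.190467 (Erlang-B)
Carried load = a(1 − B) = 3.904·(1 − 0.190467) = 3.904·0.809533 = 3.1604 E

Final: 3.1604 Erlangs


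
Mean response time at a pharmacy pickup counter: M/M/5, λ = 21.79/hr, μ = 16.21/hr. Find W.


a = 1.3442; ρ = 0.2688; P₀ = 0.260511
Lq = P₀·a^c·ρ/(c!(1−ρ)²) = 0.004792
Wq = Lq/λ = 0.004792/21.79 = 0.0002199 hr
W = Wq + 1/μ = 0.0002199 + 0.06169 = 0.06191 hr

Final: 0.06191 hr


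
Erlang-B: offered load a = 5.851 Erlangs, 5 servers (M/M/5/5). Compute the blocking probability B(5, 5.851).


B(c,a) = (a^c/c!) / Σ_{k=0}^{c} a^k/k!
a^5/5! = 57.143817
Σ terms (k=0..5): 1.00000 + 5.85100 + 17.11710 + 33.38405 + 48.83252 + 57.14382 = 163.328491
B = 57.143817/163.328491 = 0.349870

Final: 0.349870


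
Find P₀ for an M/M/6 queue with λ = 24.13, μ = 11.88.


a = λ/μ = 24.13/11.88 = 2.0311; ρ = a/c = 0.3385
Σ_{k=0}^{5} a^k/k! (terms k=0..5) = 1.00000 + 2.03114 + 2.06277 + 1.39660 + 0.70917 + 0.28809 = 7.48778
Tail: a^6/(6!(1−ρ)) = 70.21749/(720·0.6615) = 0.14743
P₀ = 1/(7.48778 + 0.14743) = 1/7.63521 = 0.130972

Final: 0.130972


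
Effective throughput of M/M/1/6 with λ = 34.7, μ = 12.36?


ρ = 2.8074; P_K = (1−ρ)ρ^6/(1−ρ^7) = 0.644273
λ_eff = λ(1 − P_K) = 34.7·(1 − 0.644273) = 34.7·0.355727 = 12.3437 /hr

Final: 12.3437 /hr


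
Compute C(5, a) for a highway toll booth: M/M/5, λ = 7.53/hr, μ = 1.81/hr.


a = λ/μ = 4.1602; ρ = a/5 = 0.8320
P₀ = 0.009987 (from M/M/c formula)
C(c,a) = [a^c/(c!(1−ρ))]·P₀ = [1246.18353/(120·0.1680)]·0.009987
= 61.83093·0.009987 = 0.617528

Final: 0.617528


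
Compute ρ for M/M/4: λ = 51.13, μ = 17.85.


ρ = λ/(cμ) = 51.13/(4·17.85) = 51.13/71.40 = 0.7161

Final: 0.7161


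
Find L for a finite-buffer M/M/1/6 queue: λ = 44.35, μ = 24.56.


ρ = 44.35/24.56 = 1.8058
L = ρ[1 − (K+1)ρ^K + Kρ^(K+1)] / [(1−ρ)(1−ρ^(K+1))]
Numerator: 1.8058·(1 − 7·34.673012 + 6·62.611893) = 241.903015
Denominator: (-0.8058)·(-61.611893) = 49.645739
L = 241.903015/49.645739 = 4.8726

Final: 4.8726


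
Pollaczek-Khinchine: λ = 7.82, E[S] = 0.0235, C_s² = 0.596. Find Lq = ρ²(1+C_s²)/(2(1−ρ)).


ρ = λ·E[S] = 7.82·0.0235 = 0.1838
Lq = ρ²(1+C_s²)/(2(1−ρ)) = 0.03377·(1+0.596)/(2·0.8162)
= 0.03377·1.5960/1.6325 = 0.03302

Final: 0.03302


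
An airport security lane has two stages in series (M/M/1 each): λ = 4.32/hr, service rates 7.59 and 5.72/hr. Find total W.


Each node sees arrival rate λ = 4.32/hr (tandem ⇒ throughput preserved).
W₁ = 1/(μ₁−λ) = 1/(7.59−4.32) = 0.30581 hr
W₂ = 1/(μ₂−λ) = 1/(5.72−4.32) = 0.71429 hr
W_total = W₁ + W₂ = 0.30581 + 0.71429 = 1.02010 hr

Final: 1.02010 hr


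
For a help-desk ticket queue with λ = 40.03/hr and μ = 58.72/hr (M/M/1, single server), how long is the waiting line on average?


ρ = 40.03/58.72 = 0.6817
Lq = ρ²/(1−ρ) = 0.4647/0.3183 = 1.4601

Final: 1.4601


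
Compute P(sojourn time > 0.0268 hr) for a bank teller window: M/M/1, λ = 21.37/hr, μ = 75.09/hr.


W ~ Exponential(μ−λ) for M/M/1.
μ − λ = 75.09 − 21.37 = 53.7200
P(W > t) = e^{−(μ−λ)t} = e^{−1.4397} = 0.237000

Final: 0.237000


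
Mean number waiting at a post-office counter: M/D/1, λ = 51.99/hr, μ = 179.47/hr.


ρ = 51.99/179.47 = 0.2897
M/D/1: Lq = ρ²/(2(1−ρ)) = 0.08392/(2·0.7103) = 0.05907

Final: 0.05907


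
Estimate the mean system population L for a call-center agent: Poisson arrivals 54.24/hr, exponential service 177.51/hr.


ρ = λ/μ = 54.24/177.51 = 0.3056
L = ρ/(1−ρ) = 0.3056/(1 − 0.3056) = 0.3056/0.6944 = 0.4400

Final: 0.4400


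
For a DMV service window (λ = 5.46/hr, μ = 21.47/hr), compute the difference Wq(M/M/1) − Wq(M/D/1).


ρ = 5.46/21.47 = 0.2543
Wq(M/M/1) = ρ/(μ−λ) = 0.2543/16.01 = 0.01588 hr
Wq(M/D/1) = ρ/(2(μ−λ)) = 0.007942 hr
Savings = 0.01588 − 0.007942 = 0.007942 hr

Final: 0.007942 hr


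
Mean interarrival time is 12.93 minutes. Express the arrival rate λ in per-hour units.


λ = 1/(interarrival time) in consistent units.
1 hour = 60 min, so λ = 60/12.93 = 4.6404 per hour

Final: 4.6404 /hr


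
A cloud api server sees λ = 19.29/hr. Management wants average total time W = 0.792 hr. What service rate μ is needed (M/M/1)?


W = 1/(μ−λ) ⇒ μ − λ = 1/W = 1/0.792 = 1.2626
μ = λ + 1/W = 19.29 + 1.2626 = 20.5526 per hr

Final: 20.5526 /hr


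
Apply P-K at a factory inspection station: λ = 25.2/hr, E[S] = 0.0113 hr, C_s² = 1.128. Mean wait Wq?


ρ = λ·E[S] = 25.2·0.0113 = 0.2848
E[S²] = E[S]²(1+C_s²) = 0.0113²·(1+1.128) = 0.0002717
Wq = λ·E[S²]/(2(1−ρ)) = 25.2·0.0002717/(2·0.7152) = 0.004787 hr

Final: 0.004787 hr


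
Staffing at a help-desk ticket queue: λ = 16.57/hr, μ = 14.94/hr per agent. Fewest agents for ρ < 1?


Stability requires cμ > λ ⇔ c > λ/μ.
λ/μ = 16.57/14.94 = 1.1091
Minimum integer c = ⌊1.1091⌋ + 1 = 2
Check: 2·14.94 = 29.88 > 16.57, while 1·14.94 = 14.94 ≤ 16.57

Final: 2 servers


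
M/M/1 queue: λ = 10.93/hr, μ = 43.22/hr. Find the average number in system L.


ρ = λ/μ = 10.93/43.22 = 0.2529
L = ρ/(1−ρ) = 0.2529/(1 − 0.2529) = 0.2529/0.7471 = 0.3385

Final: 0.3385


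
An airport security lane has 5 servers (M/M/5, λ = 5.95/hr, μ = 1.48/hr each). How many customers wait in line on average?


a = λ/μ = 4.0203; ρ = a/5 = 0.8041
P₀ = 0.012582
Lq = P₀·a^c·ρ / (c!·(1−ρ)²) = 0.012582·1050.21025·0.8041/(120·0.03839)
= 2.30595

Final: 2.30595


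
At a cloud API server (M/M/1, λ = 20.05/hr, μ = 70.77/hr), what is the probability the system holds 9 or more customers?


ρ = 20.05/70.77 = 0.2833
P(N ≥ n) = ρ^n = 0.2833^9 = 0.00001176

Final: 0.00001176


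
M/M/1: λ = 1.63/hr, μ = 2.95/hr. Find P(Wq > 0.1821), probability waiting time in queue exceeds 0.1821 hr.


ρ = 1.63/2.95 = 0.5525
P(Wq > t) = ρ·e^{−(μ−λ)t} = 0.5525·e^{−0.2404}
= 0.5525·0.786335 = 0.434484

Final: 0.434484


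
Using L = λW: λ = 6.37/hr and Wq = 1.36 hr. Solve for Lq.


Lq = λWq = 6.37·1.36 = 8.6632

Final: 8.6632


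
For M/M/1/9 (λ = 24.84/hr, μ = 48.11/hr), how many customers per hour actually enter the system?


ρ = 0.5163; P_K = (1−ρ)ρ^9/(1−ρ^10) = 0.001263
λ_eff = λ(1 − P_K) = 24.84·(1 − 0.001263) = 24.84·0.998737 = 24.8086 /hr

Final: 24.8086 /hr


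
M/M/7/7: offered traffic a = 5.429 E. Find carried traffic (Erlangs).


B(7,5.429) = 0.147905 (Erlang-B)
Carried load = a(1 − B) = 5.429·(1 − 0.147905) = 5.429·0.852095 = 4.6260 E

Final: 4.6260 Erlangs


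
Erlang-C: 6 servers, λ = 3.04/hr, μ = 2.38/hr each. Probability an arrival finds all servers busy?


a = λ/μ = 1.2773; ρ = a/6 = 0.2129
P₀ = 0.278761 (from M/M/c formula)
C(c,a) = [a^c/(c!(1−ρ))]·P₀ = [4.34290/(720·0.7871)]·0.278761
= 0.007663·0.278761 = 0.002136

Final: 0.002136


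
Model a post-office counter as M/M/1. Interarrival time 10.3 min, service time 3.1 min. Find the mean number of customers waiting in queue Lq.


λ = 60/10.3 = 5.8252 /hr
μ = 60/3.1 = 19.3548 /hr
ρ = λ/μ = 5.8252/19.3548 = 0.3010
Lq = ρ²/(1−ρ) = 0.09058/0.6990 = 0.1296

Final: 0.1296


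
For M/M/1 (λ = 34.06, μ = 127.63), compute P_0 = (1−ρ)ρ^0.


ρ = 34.06/127.63 = 0.2669
P_n = (1−ρ)·ρ^n = (1 − 0.2669)·0.2669^0 = 0.7331·1.000000 = 0.733135

Final: 0.733135


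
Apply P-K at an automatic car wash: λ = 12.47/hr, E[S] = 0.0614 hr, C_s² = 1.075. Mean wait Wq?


ρ = λ·E[S] = 12.47·0.0614 = 0.7657
E[S²] = E[S]²(1+C_s²) = 0.0614²·(1+1.075) = 0.007823
Wq = λ·E[S²]/(2(1−ρ)) = 12.47·0.007823/(2·0.2343) = 0.20813 hr

Final: 0.20813 hr


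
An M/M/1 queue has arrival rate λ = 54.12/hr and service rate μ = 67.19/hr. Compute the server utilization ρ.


ρ = λ/μ = 54.12/67.19 = 0.8055

Final: 0.8055


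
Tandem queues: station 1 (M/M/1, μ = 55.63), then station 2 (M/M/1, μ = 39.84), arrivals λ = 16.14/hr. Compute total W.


Each node sees arrival rate λ = 16.14/hr (tandem ⇒ throughput preserved).
W₁ = 1/(μ₁−λ) = 1/(55.63−16.14) = 0.02532 hr
W₂ = 1/(μ₂−λ) = 1/(39.84−16.14) = 0.04219 hr
W_total = W₁ + W₂ = 0.02532 + 0.04219 = 0.06752 hr

Final: 0.06752 hr


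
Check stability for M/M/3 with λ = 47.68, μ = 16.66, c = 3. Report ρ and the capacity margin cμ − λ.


Total capacity cμ = 3·16.66 = 49.98/hr
ρ = λ/(cμ) = 47.68/49.98 = 0.9540
Stable ⇔ ρ < 1: YES
Spare capacity = cμ − λ = 49.98 − 47.68 = 2.30/hr

Final: ρ = 0.9540; stable; margin = 2.30/hr


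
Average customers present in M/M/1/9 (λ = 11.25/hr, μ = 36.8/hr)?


ρ = 11.25/36.8 = 0.3057
L = ρ[1 − (K+1)ρ^K + Kρ^(K+1)] / [(1−ρ)(1−ρ^(K+1))]
Numerator: 0.3057·(1 − 10·0.00002332 + 9·0.000007129) = 0.305655
Denominator: (0.6943)·(0.999993) = 0.694289
L = 0.305655/0.694289 = 0.4402

Final: 0.4402


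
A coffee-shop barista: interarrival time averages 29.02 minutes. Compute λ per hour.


λ = 1/(interarrival time) in consistent units.
1 hour = 60 min, so λ = 60/29.02 = 2.0675 per hour

Final: 2.0675 /hr


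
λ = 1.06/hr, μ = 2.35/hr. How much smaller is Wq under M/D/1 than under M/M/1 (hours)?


ρ = 1.06/2.35 = 0.4511
Wq(M/M/1) = ρ/(μ−λ) = 0.4511/1.29 = 0.34966 hr
Wq(M/D/1) = ρ/(2(μ−λ)) = 0.17483 hr
Savings = 0.34966 − 0.17483 = 0.17483 hr

Final: 0.17483 hr


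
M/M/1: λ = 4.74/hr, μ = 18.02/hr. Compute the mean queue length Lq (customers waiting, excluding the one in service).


ρ = 4.74/18.02 = 0.2630
Lq = ρ²/(1−ρ) = 0.06919/0.7370 = 0.09389

Final: 0.09389


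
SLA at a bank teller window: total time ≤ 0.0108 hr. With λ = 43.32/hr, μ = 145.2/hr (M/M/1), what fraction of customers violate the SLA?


W ~ Exponential(μ−λ) for M/M/1.
μ − λ = 145.2 − 43.32 = 101.8800
P(W > t) = e^{−(μ−λ)t} = e^{−1.1003} = 0.332770

Final: 0.332770


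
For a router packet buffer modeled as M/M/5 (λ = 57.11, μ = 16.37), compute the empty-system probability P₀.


a = λ/μ = 57.11/16.37 = 3.4887; ρ = a/c = 0.6977
Σ_{k=0}^{4} a^k/k! (terms k=0..4) = 1.00000 + 3.48870 + 6.08551 + 7.07684 + 6.17224 = 23.82328
Tail: a^5/(5!(1−ρ)) = 516.79393/(120·0.3023) = 14.24804
P₀ = 1/(23.82328 + 14.24804) = 1/38.07132 = 0.026266

Final: 0.026266


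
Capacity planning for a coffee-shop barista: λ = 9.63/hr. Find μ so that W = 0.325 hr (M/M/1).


W = 1/(μ−λ) ⇒ μ − λ = 1/W = 1/0.325 = 3.0769
μ = λ + 1/W = 9.63 + 3.0769 = 12.7069 per hr

Final: 12.7069 /hr


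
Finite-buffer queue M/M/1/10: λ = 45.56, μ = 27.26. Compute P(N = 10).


ρ = λ/μ = 45.56/27.26 = 1.6713
P_K = (1−ρ)ρ^K/(1−ρ^(K+1)) = (-0.6713·170.050784)/(1 − 284.208134)
= -114.157350/-283.208134 = 0.403086

Final: 0.403086


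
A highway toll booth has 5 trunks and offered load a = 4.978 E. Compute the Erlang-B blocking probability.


B(c,a) = (a^c/c!) / Σ_{k=0}^{c} a^k/k!
a^5/5! = 25.473770
Σ terms (k=0..5): 1.00000 + 4.97800 + 12.39024 + 20.55954 + 25.58635 + 25.47377 = 89.987903
B = 25.473770/89.987903 = 0.283080

Final: 0.283080


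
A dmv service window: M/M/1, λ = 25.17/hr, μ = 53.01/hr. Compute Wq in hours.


ρ = 25.17/53.01 = 0.4748
Wq = ρ/(μ−λ) = 0.4748/(53.01 − 25.17) = 0.4748/27.84 = 0.01706 hr

Final: 0.01706 hr


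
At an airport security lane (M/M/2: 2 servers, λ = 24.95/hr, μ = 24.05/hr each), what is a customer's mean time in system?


a = 1.0374; ρ = 0.5187; P₀ = 0.316906
Lq = P₀·a^c·ρ/(c!(1−ρ)²) = 0.38188
Wq = Lq/λ = 0.38188/24.95 = 0.01531 hr
W = Wq + 1/μ = 0.01531 + 0.04158 = 0.05689 hr

Final: 0.05689 hr


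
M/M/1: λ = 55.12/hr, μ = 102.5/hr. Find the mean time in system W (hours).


W = 1/(μ−λ) = 1/(102.5 − 55.12) = 1/47.38 = 0.02111 hr

Final: 0.02111 hr


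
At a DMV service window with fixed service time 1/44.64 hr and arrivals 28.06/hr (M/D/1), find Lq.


ρ = 28.06/44.64 = 0.6286
M/D/1: Lq = ρ²/(2(1−ρ)) = 0.3951/(2·0.3714) = 0.53191

Final: 0.53191


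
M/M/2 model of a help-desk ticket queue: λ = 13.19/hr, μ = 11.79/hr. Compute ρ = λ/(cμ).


ρ = λ/(cμ) = 13.19/(2·11.79) = 13.19/23.58 = 0.5594

Final: 0.5594


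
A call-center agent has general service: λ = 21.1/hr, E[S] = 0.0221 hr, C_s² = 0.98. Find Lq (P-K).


ρ = λ·E[S] = 21.1·0.0221 = 0.4663
Lq = ρ²(1+C_s²)/(2(1−ρ)) = 0.2174·(1+0.98)/(2·0.5337)
= 0.2174·1.9800/1.0674 = 0.40336

Final: 0.40336


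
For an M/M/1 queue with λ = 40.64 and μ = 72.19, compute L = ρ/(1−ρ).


ρ = λ/μ = 40.64/72.19 = 0.5630
L = ρ/(1−ρ) = 0.5630/(1 − 0.5630) = 0.5630/0.4370 = 1.2881

Final: 1.2881


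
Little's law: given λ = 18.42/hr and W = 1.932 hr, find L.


L = λW = 18.42·1.932 = 35.5874

Final: 35.5874


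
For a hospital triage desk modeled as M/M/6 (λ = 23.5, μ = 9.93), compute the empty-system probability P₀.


a = λ/μ = 23.5/9.93 = 2.3666; ρ = a/c = 0.3944
Σ_{k=0}^{5} a^k/k! (terms k=0..5) = 1.00000 + 2.36657 + 2.80032 + 2.20905 + 1.30696 + 0.61860 = 10.30149
Tail: a^6/(6!(1−ρ)) = 175.67570/(720·0.6056) = 0.40291
P₀ = 1/(10.30149 + 0.40291) = 1/10.70441 = 0.093419

Final: 0.093419


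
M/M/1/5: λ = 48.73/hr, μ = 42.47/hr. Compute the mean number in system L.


ρ = 48.73/42.47 = 1.1474
L = ρ[1 − (K+1)ρ^K + Kρ^(K+1)] / [(1−ρ)(1−ρ^(K+1))]
Numerator: 1.1474·(1 − 6·1.988707 + 5·2.281838) = 0.547254
Denominator: (-0.1474)·(-1.281838) = 0.188941
L = 0.547254/0.188941 = 2.8964

Final: 2.8964


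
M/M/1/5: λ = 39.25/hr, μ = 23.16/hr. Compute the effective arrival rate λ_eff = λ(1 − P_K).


ρ = 1.6947; P_K = (1−ρ)ρ^5/(1−ρ^6) = 0.428001
λ_eff = λ(1 − P_K) = 39.25·(1 − 0.428001) = 39.25·0.571999 = 22.4509 /hr

Final: 22.4509 /hr


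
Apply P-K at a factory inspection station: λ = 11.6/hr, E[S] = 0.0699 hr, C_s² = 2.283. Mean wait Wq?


ρ = λ·E[S] = 11.6·0.0699 = 0.8108
E[S²] = E[S]²(1+C_s²) = 0.0699²·(1+2.283) = 0.016041
Wq = λ·E[S²]/(2(1−ρ)) = 11.6·0.016041/(2·0.1892) = 0.49184 hr

Final: 0.49184 hr


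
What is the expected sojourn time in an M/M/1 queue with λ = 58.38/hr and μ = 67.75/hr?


W = 1/(μ−λ) = 1/(67.75 − 58.38) = 1/9.37 = 0.1067 hr

Final: 0.1067 hr


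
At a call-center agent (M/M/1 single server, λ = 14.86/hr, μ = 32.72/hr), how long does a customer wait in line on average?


ρ = 14.86/32.72 = 0.4542
Wq = ρ/(μ−λ) = 0.4542/(32.72 − 14.86) = 0.4542/17.86 = 0.02543 hr

Final: 0.02543 hr


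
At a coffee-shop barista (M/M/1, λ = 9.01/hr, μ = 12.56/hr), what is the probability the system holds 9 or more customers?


ρ = 9.01/12.56 = 0.7174
P(N ≥ n) = ρ^n = 0.7174^9 = 0.050306

Final: 0.050306


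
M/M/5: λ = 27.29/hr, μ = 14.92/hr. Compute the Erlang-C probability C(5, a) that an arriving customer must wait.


a = λ/μ = 1.8291; ρ = a/5 = 0.3658
P₀ = 0.159817 (from M/M/c formula)
C(c,a) = [a^c/(c!(1−ρ))]·P₀ = [20.47263/(120·0.6342)]·0.159817
= 0.26902·0.159817 = 0.042993

Final: 0.042993


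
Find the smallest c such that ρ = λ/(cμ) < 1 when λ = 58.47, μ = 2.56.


Stability requires cμ > λ ⇔ c > λ/μ.
λ/μ = 58.47/2.56 = 22.8398
Minimum integer c = ⌊22.8398⌋ + 1 = 23
Check: 23·2.56 = 58.88 > 58.47, while 22·2.56 = 56.32 ≤ 58.47

Final: 23 servers


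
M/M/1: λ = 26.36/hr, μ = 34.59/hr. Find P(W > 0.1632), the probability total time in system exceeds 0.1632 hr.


W ~ Exponential(μ−λ) for M/M/1.
μ − λ = 34.59 − 26.36 = 8.2300
P(W > t) = e^{−(μ−λ)t} = e^{−1.3431} = 0.261026

Final: 0.261026


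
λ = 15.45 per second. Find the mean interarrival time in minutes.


Mean interarrival time = 1/λ = 1/15.45 second = 0.06472 second
In minutes: 0.06472 × 0.0166667 = 0.001079 min

Final: 0.001079 min


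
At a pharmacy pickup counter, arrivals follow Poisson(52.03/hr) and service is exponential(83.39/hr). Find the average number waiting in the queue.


ρ = 52.03/83.39 = 0.6239
Lq = ρ²/(1−ρ) = 0.3893/0.3761 = 1.0352

Final: 1.0352


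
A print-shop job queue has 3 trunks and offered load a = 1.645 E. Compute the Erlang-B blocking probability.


B(c,a) = (a^c/c!) / Σ_{k=0}^{c} a^k/k!
a^3/3! = 0.741902
Σ terms (k=0..3): 1.00000 + 1.64500 + 1.35301 + 0.74190 = 4.739914
B = 0.741902/4.739914 = 0.156522

Final: 0.156522


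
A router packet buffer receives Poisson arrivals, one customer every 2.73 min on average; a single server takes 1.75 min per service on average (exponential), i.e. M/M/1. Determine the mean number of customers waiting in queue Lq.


λ = 60/2.73 = 21.9780 /hr
μ = 60/1.75 = 34.2857 /hr
ρ = λ/μ = 21.9780/34.2857 = 0.6410
Lq = ρ²/(1−ρ) = 0.4109/0.3590 = 1.1447

Final: 1.1447


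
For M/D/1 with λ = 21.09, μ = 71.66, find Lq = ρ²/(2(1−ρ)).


ρ = 21.09/71.66 = 0.2943
M/D/1: Lq = ρ²/(2(1−ρ)) = 0.08662/(2·0.7057) = 0.06137

Final: 0.06137


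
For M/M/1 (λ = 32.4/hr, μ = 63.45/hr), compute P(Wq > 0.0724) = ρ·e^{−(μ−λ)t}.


ρ = 32.4/63.45 = 0.5106
P(Wq > t) = ρ·e^{−(μ−λ)t} = 0.5106·e^{−2.2480}
= 0.5106·0.105608 = 0.053928

Final: 0.053928


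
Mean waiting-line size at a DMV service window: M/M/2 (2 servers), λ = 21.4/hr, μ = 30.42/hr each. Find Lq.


a = λ/μ = 0.7035; ρ = a/2 = 0.3517
P₀ = 0.479572
Lq = P₀·a^c·ρ / (c!·(1−ρ)²) = 0.479572·0.49489·0.3517/(2·0.42024)
= 0.09933

Final: 0.09933


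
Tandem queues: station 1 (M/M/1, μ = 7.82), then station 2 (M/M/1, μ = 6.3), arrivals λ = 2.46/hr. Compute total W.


Each node sees arrival rate λ = 2.46/hr (tandem ⇒ throughput preserved).
W₁ = 1/(μ₁−λ) = 1/(7.82−2.46) = 0.18657 hr
W₂ = 1/(μ₂−λ) = 1/(6.3−2.46) = 0.26042 hr
W_total = W₁ + W₂ = 0.18657 + 0.26042 = 0.44698 hr

Final: 0.44698 hr


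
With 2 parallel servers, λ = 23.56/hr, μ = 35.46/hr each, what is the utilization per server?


ρ = λ/(cμ) = 23.56/(2·35.46) = 23.56/70.92 = 0.3322

Final: 0.3322


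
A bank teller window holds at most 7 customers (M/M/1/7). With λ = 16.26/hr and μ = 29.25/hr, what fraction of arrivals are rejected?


ρ = λ/μ = 16.26/29.25 = 0.5559
P_K = (1−ρ)ρ^K/(1−ρ^(K+1)) = (0.4441·0.016404)/(1 − 0.009119)
= 0.007285/0.990881 = 0.007352

Final: 0.007352


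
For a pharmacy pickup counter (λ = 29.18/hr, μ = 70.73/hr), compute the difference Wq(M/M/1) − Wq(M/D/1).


ρ = 29.18/70.73 = 0.4126
Wq(M/M/1) = ρ/(μ−λ) = 0.4126/41.55 = 0.009929 hr
Wq(M/D/1) = ρ/(2(μ−λ)) = 0.004965 hr
Savings = 0.009929 − 0.004965 = 0.004965 hr

Final: 0.004965 hr


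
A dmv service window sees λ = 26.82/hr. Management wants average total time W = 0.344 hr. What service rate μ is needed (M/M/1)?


W = 1/(μ−λ) ⇒ μ − λ = 1/W = 1/0.344 = 2.9070
μ = λ + 1/W = 26.82 + 2.9070 = 29.7270 per hr

Final: 29.7270 /hr


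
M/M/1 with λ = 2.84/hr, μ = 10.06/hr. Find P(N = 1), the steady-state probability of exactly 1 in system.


ρ = 2.84/10.06 = 0.2823
P_n = (1−ρ)·ρ^n = (1 − 0.2823)·0.2823^1 = 0.7177·0.282306 = 0.202609

Final: 0.202609


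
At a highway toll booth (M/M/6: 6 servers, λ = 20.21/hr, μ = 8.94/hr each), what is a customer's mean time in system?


a = 2.2606; ρ = 0.3768; P₀ = 0.103962
Lq = P₀·a^c·ρ/(c!(1−ρ)²) = 0.01869
Wq = Lq/λ = 0.01869/20.21 = 0.0009250 hr
W = Wq + 1/μ = 0.0009250 + 0.11186 = 0.11278 hr

Final: 0.11278 hr


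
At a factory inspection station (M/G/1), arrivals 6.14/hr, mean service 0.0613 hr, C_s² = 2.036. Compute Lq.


ρ = λ·E[S] = 6.14·0.0613 = 0.3764
Lq = ρ²(1+C_s²)/(2(1−ρ)) = 0.1417·(1+2.036)/(2·0.6236)
= 0.1417·3.0360/1.2472 = 0.34483

Final: 0.34483


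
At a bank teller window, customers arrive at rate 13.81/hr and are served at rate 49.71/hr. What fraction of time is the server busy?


ρ = λ/μ = 13.81/49.71 = 0.2778

Final: 0.2778


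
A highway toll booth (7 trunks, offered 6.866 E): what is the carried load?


B(7,6.866) = 0.240530 (Erlang-B)
Carried load = a(1 − B) = 6.866·(1 − 0.240530) = 6.866·0.759470 = 5.2145 E

Final: 5.2145 Erlangs


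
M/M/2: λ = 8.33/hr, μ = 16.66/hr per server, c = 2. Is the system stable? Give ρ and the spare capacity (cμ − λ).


Total capacity cμ = 2·16.66 = 33.32/hr
ρ = λ/(cμ) = 8.33/33.32 = 0.2500
Stable ⇔ ρ < 1: YES
Spare capacity = cμ − λ = 33.32 − 8.33 = 24.99/hr

Final: ρ = 0.2500; stable; margin = 24.99/hr


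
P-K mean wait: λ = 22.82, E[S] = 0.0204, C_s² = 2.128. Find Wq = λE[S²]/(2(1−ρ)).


ρ = λ·E[S] = 22.82·0.0204 = 0.4655
E[S²] = E[S]²(1+C_s²) = 0.0204²·(1+2.128) = 0.001302
Wq = λ·E[S²]/(2(1−ρ)) = 22.82·0.001302/(2·0.5345) = 0.02779 hr

Final: 0.02779 hr


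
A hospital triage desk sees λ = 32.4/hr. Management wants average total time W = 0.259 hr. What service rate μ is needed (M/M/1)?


W = 1/(μ−λ) ⇒ μ − λ = 1/W = 1/0.259 = 3.8610
μ = λ + 1/W = 32.4 + 3.8610 = 36.2610 per hr

Final: 36.2610 /hr


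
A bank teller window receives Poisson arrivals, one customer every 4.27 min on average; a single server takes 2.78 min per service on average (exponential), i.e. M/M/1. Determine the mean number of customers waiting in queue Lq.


λ = 60/4.27 = 14.0515 /hr
μ = 60/2.78 = 21.5827 /hr
ρ = λ/μ = 14.0515/21.5827 = 0.6511
Lq = ρ²/(1−ρ) = 0.4239/0.3489 = 1.2147

Final: 1.2147


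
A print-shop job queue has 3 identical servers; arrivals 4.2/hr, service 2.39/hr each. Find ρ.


ρ = λ/(cμ) = 4.2/(3·2.39) = 4.2/7.17 = 0.5858

Final: 0.5858


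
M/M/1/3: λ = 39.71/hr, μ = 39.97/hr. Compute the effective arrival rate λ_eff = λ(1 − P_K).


ρ = 0.9935; P_K = (1−ρ)ρ^3/(1−ρ^4) = 0.247558
λ_eff = λ(1 − P_K) = 39.71·(1 − 0.247558) = 39.71·0.752442 = 29.8795 /hr

Final: 29.8795 /hr


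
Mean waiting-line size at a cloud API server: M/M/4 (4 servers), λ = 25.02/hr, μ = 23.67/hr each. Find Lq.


a = λ/μ = 1.0570; ρ = a/4 = 0.2643
P₀ = 0.346833
Lq = P₀·a^c·ρ / (c!·(1−ρ)²) = 0.346833·1.24841·0.2643/(24·0.54132)
= 0.008807

Final: 0.008807


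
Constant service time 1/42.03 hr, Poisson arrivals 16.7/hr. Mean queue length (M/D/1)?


ρ = 16.7/42.03 = 0.3973
M/D/1: Lq = ρ²/(2(1−ρ)) = 0.1579/(2·0.6027) = 0.13098

Final: 0.13098


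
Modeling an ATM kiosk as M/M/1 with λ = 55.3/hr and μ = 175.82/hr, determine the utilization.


ρ = λ/μ = 55.3/175.82 = 0.3145

Final: 0.3145


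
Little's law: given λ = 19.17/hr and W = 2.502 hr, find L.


L = λW = 19.17·2.502 = 47.9633

Final: 47.9633


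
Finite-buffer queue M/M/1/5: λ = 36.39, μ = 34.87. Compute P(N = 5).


ρ = λ/μ = 36.39/34.87 = 1.0436
P_K = (1−ρ)ρ^K/(1−ρ^(K+1)) = (-0.04359·1.237800)/(1 − 1.291756)
= -0.053956/-0.291756 = 0.184936

Final: 0.184936


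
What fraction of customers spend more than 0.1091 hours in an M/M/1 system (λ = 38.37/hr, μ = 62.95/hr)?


W ~ Exponential(μ−λ) for M/M/1.
μ − λ = 62.95 − 38.37 = 24.5800
P(W > t) = e^{−(μ−λ)t} = e^{−2.6817} = 0.068448

Final: 0.068448


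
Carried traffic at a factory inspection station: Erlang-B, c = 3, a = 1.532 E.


B(3,1.532) = 0.139211 (Erlang-B)
Carried load = a(1 − B) = 1.532·(1 − 0.139211) = 1.532·0.860789 = 1.3187 E

Final: 1.3187 Erlangs


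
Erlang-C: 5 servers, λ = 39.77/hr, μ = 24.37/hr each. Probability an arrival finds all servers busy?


a = λ/μ = 1.6319; ρ = a/5 = 0.3264
P₀ = 0.195062 (from M/M/c formula)
C(c,a) = [a^c/(c!(1−ρ))]·P₀ = [11.57445/(120·0.6736)]·0.195062
= 0.14319·0.195062 = 0.027931

Final: 0.027931


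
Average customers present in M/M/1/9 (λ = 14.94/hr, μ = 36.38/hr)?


ρ = 14.94/36.38 = 0.4107
L = ρ[1 − (K+1)ρ^K + Kρ^(K+1)] / [(1−ρ)(1−ρ^(K+1))]
Numerator: 0.4107·(1 − 10·0.0003322 + 9·0.0001364) = 0.409805
Denominator: (0.5893)·(0.999864) = 0.589254
L = 0.409805/0.589254 = 0.6955

Final: 0.6955


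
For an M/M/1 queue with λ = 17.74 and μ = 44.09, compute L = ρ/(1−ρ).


ρ = λ/μ = 17.74/44.09 = 0.4024
L = ρ/(1−ρ) = 0.4024/(1 − 0.4024) = 0.4024/0.5976 = 0.6732

Final: 0.6732


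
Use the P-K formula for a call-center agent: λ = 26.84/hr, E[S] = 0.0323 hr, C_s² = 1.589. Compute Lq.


ρ = λ·E[S] = 26.84·0.0323 = 0.8669
Lq = ρ²(1+C_s²)/(2(1−ρ)) = 0.7516·(1+1.589)/(2·0.1331)
= 0.7516·2.5890/0.2661 = 7.31137

Final: 7.31137


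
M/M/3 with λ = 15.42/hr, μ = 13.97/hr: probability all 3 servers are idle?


a = λ/μ = 15.42/13.97 = 1.1038; ρ = a/c = 0.3679
Σ_{k=0}^{2} a^k/k! (terms k=0..2) = 1.00000 + 1.10379 + 0.60918 = 2.71297
Tail: a^3/(3!(1−ρ)) = 1.34482/(6·0.6321) = 0.35461
P₀ = 1/(2.71297 + 0.35461) = 1/3.06758 = 0.325990

Final: 0.325990


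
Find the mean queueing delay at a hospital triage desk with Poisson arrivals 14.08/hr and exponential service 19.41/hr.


ρ = 14.08/19.41 = 0.7254
Wq = ρ/(μ−λ) = 0.7254/(19.41 − 14.08) = 0.7254/5.33 = 0.1361 hr

Final: 0.1361 hr


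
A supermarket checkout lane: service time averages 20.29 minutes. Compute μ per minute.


μ = 1/(service time) in consistent units.
1 minute = 1 min, so μ = 1/20.29 = 0.04929 per minute

Final: 0.04929 /min


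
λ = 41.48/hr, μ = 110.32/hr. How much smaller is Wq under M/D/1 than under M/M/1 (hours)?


ρ = 41.48/110.32 = 0.3760
Wq(M/M/1) = ρ/(μ−λ) = 0.3760/68.84 = 0.005462 hr
Wq(M/D/1) = ρ/(2(μ−λ)) = 0.002731 hr
Savings = 0.005462 − 0.002731 = 0.002731 hr

Final: 0.002731 hr


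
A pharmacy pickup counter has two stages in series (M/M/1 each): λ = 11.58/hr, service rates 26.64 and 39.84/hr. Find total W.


Each node sees arrival rate λ = 11.58/hr (tandem ⇒ throughput preserved).
W₁ = 1/(μ₁−λ) = 1/(26.64−11.58) = 0.06640 hr
W₂ = 1/(μ₂−λ) = 1/(39.84−11.58) = 0.03539 hr
W_total = W₁ + W₂ = 0.06640 + 0.03539 = 0.10179 hr

Final: 0.10179 hr


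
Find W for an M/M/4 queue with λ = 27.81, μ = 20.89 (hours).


a = 1.3313; ρ = 0.3328; P₀ = 0.262691
Lq = P₀·a^c·ρ/(c!(1−ρ)²) = 0.02570
Wq = Lq/λ = 0.02570/27.81 = 0.0009243 hr
W = Wq + 1/μ = 0.0009243 + 0.04787 = 0.04879 hr

Final: 0.04879 hr


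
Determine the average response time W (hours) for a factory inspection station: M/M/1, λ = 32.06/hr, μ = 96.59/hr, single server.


W = 1/(μ−λ) = 1/(96.59 − 32.06) = 1/64.53 = 0.01550 hr

Final: 0.01550 hr


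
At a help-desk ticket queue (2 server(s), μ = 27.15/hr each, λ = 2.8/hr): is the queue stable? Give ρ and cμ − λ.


Total capacity cμ = 2·27.15 = 54.30/hr
ρ = λ/(cμ) = 2.8/54.30 = 0.05157
Stable ⇔ ρ < 1: YES
Spare capacity = cμ − λ = 54.30 − 2.8 = 51.50/hr

Final: ρ = 0.05157; stable; margin = 51.50/hr


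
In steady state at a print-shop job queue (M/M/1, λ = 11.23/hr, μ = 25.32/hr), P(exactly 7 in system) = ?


ρ = 11.23/25.32 = 0.4435
P_n = (1−ρ)·ρ^n = (1 − 0.4435)·0.4435^7 = 0.5565·0.003376 = 0.001879

Final: 0.001879


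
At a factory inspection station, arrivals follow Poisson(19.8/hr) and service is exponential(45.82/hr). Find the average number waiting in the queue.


ρ = 19.8/45.82 = 0.4321
Lq = ρ²/(1−ρ) = 0.1867/0.5679 = 0.3288

Final: 0.3288


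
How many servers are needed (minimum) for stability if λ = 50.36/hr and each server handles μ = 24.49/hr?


Stability requires cμ > λ ⇔ c > λ/μ.
λ/μ = 50.36/24.49 = 2.0563
Minimum integer c = ⌊2.0563⌋ + 1 = 3
Check: 3·24.49 = 73.47 > 50.36, while 2·24.49 = 48.98 ≤ 50.36

Final: 3 servers


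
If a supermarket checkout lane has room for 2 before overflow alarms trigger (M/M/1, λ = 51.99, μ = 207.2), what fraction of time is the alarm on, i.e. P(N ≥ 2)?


ρ = 51.99/207.2 = 0.2509
P(N ≥ n) = ρ^n = 0.2509^2 = 0.062959

Final: 0.062959


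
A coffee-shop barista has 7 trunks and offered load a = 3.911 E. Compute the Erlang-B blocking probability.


B(c,a) = (a^c/c!) / Σ_{k=0}^{c} a^k/k!
a^7/7! = 2.777053
Σ terms (k=0..7): 1.00000 + 3.91100 + 7.64796 + 9.97039 + 9.74855 + 7.62532 + 4.97044 + 2.77705 = 47.650705
B = 2.777053/47.650705 = 0.058279

Final: 0.058279


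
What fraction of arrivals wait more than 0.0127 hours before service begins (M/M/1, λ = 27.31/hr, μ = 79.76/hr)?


ρ = 27.31/79.76 = 0.3424
P(Wq > t) = ρ·e^{−(μ−λ)t} = 0.3424·e^{−0.6661}
= 0.3424·0.513700 = 0.175892

Final: 0.175892


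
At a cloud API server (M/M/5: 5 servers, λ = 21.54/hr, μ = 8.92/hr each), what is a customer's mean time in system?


a = 2.4148; ρ = 0.4830; P₀ = 0.087585
Lq = P₀·a^c·ρ/(c!(1−ρ)²) = 0.10827
Wq = Lq/λ = 0.10827/21.54 = 0.005027 hr
W = Wq + 1/μ = 0.005027 + 0.11211 = 0.11713 hr

Final: 0.11713 hr


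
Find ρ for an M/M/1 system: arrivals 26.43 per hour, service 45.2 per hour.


ρ = λ/μ = 26.43/45.2 = 0.5847

Final: 0.5847


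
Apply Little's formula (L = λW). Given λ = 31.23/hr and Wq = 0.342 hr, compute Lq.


Lq = λWq = 31.23·0.342 = 10.6807

Final: 10.6807


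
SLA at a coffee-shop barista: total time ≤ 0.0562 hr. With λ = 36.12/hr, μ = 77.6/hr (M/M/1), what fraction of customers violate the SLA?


W ~ Exponential(μ−λ) for M/M/1.
μ − λ = 77.6 − 36.12 = 41.4800
P(W > t) = e^{−(μ−λ)t} = e^{−2.3312} = 0.097181

Final: 0.097181


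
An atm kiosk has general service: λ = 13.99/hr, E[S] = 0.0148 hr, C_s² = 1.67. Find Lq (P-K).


ρ = λ·E[S] = 13.99·0.0148 = 0.2071
Lq = ρ²(1+C_s²)/(2(1−ρ)) = 0.04287·(1+1.67)/(2·0.7929)
= 0.04287·2.6700/1.5859 = 0.07218

Final: 0.07218


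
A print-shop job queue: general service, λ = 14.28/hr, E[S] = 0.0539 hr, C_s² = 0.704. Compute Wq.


ρ = λ·E[S] = 14.28·0.0539 = 0.7697
E[S²] = E[S]²(1+C_s²) = 0.0539²·(1+0.704) = 0.004950
Wq = λ·E[S²]/(2(1−ρ)) = 14.28·0.004950/(2·0.2303) = 0.15347 hr

Final: 0.15347 hr


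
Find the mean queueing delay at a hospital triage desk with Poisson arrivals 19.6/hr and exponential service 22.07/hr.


ρ = 19.6/22.07 = 0.8881
Wq = ρ/(μ−λ) = 0.8881/(22.07 − 19.6) = 0.8881/2.47 = 0.3595 hr

Final: 0.3595 hr


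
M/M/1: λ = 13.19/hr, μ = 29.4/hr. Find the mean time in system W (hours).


W = 1/(μ−λ) = 1/(29.4 − 13.19) = 1/16.21 = 0.06169 hr

Final: 0.06169 hr


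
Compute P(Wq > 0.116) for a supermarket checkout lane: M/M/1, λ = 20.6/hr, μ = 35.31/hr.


ρ = 20.6/35.31 = 0.5834
P(Wq > t) = ρ·e^{−(μ−λ)t} = 0.5834·e^{−1.7064}
= 0.5834·0.181525 = 0.105903

Final: 0.105903


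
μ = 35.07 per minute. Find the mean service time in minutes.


Mean service time = 1/μ = 1/35.07 minute = 0.02851 minute
In minutes: 0.02851 × 1 = 0.02851 min

Final: 0.02851 min


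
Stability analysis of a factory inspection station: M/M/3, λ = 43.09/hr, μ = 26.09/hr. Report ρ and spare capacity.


Total capacity cμ = 3·26.09 = 78.27/hr
ρ = λ/(cμ) = 43.09/78.27 = 0.5505
Stable ⇔ ρ < 1: YES
Spare capacity = cμ − λ = 78.27 − 43.09 = 35.18/hr

Final: ρ = 0.5505; stable; margin = 35.18/hr


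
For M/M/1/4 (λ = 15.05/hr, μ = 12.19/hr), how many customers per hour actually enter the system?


ρ = 1.2346; P_K = (1−ρ)ρ^4/(1−ρ^5) = 0.291734
λ_eff = λ(1 − P_K) = 15.05·(1 − 0.291734) = 15.05·0.708266 = 10.6594 /hr

Final: 10.6594 /hr


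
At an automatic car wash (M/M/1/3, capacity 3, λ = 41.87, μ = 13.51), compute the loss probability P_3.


ρ = λ/μ = 41.87/13.51 = 3.0992
P_K = (1−ρ)ρ^K/(1−ρ^(K+1)) = (-2.0992·29.767532)/(1 − 92.255113)
= -62.487581/-91.255113 = 0.684757

Final: 0.684757


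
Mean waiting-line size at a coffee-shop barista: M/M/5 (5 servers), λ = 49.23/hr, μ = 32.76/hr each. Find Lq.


a = λ/μ = 1.5027; ρ = a/5 = 0.3005
P₀ = 0.222160
Lq = P₀·a^c·ρ / (c!·(1−ρ)²) = 0.222160·7.66355·0.3005/(120·0.48923)
= 0.008716

Final: 0.008716


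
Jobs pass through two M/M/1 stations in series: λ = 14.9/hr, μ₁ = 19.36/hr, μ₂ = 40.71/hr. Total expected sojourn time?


Each node sees arrival rate λ = 14.9/hr (tandem ⇒ throughput preserved).
W₁ = 1/(μ₁−λ) = 1/(19.36−14.9) = 0.22422 hr
W₂ = 1/(μ₂−λ) = 1/(40.71−14.9) = 0.03874 hr
W_total = W₁ + W₂ = 0.22422 + 0.03874 = 0.26296 hr

Final: 0.26296 hr


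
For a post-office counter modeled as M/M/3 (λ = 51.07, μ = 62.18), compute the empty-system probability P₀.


a = λ/μ = 51.07/62.18 = 0.8213; ρ = a/c = 0.2738
Σ_{k=0}^{2} a^k/k! (terms k=0..2) = 1.00000 + 0.82133 + 0.33729 = 2.15861
Tail: a^3/(3!(1−ρ)) = 0.55405/(6·0.7262) = 0.12715
P₀ = 1/(2.15861 + 0.12715) = 1/2.28576 = 0.437490

Final: 0.437490


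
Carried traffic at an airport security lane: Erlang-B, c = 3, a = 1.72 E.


B(3,1.72) = 0.168026 (Erlang-B)
Carried load = a(1 − B) = 1.72·(1 − 0.168026) = 1.72·0.831974 = 1.4310 E

Final: 1.4310 Erlangs


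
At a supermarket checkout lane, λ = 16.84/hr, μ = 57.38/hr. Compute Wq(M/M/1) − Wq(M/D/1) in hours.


ρ = 16.84/57.38 = 0.2935
Wq(M/M/1) = ρ/(μ−λ) = 0.2935/40.54 = 0.007239 hr
Wq(M/D/1) = ρ/(2(μ−λ)) = 0.003620 hr
Savings = 0.007239 − 0.003620 = 0.003620 hr

Final: 0.003620 hr


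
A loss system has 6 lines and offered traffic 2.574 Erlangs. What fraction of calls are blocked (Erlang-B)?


B(c,a) = (a^c/c!) / Σ_{k=0}^{c} a^k/k!
a^6/6! = 0.403942
Σ terms (k=0..6): 1.00000 + 2.57400 + 3.31274 + 2.84233 + 1.82904 + 0.94159 + 0.40394 = 12.903637
B = 0.403942/12.903637 = 0.031304

Final: 0.031304


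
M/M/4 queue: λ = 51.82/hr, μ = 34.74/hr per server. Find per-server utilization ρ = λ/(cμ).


ρ = λ/(cμ) = 51.82/(4·34.74) = 51.82/138.96 = 0.3729

Final: 0.3729


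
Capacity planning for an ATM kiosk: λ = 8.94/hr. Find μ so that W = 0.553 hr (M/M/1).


W = 1/(μ−λ) ⇒ μ − λ = 1/W = 1/0.553 = 1.8083
μ = λ + 1/W = 8.94 + 1.8083 = 10.7483 per hr

Final: 10.7483 /hr


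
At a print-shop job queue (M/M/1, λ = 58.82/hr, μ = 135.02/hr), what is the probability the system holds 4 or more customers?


ρ = 58.82/135.02 = 0.4356
P(N ≥ n) = ρ^n = 0.4356^4 = 0.036017

Final: 0.036017


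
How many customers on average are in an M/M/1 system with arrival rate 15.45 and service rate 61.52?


ρ = λ/μ = 15.45/61.52 = 0.2511
L = ρ/(1−ρ) = 0.2511/(1 − 0.2511) = 0.2511/0.7489 = 0.3354

Final: 0.3354


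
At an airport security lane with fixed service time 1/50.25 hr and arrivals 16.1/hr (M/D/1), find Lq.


ρ = 16.1/50.25 = 0.3204
M/D/1: Lq = ρ²/(2(1−ρ)) = 0.1027/(2·0.6796) = 0.07553

Final: 0.07553


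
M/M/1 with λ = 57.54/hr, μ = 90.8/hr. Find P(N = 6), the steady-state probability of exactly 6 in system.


ρ = 57.54/90.8 = 0.6337
P_n = (1−ρ)·ρ^n = (1 − 0.6337)·0.6337^6 = 0.3663·0.064760 = 0.023721

Final: 0.023721


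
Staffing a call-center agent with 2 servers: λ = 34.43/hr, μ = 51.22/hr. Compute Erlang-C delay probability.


a = λ/μ = 0.6722; ρ = a/2 = 0.3361
P₀ = 0.496895 (from M/M/c formula)
C(c,a) = [a^c/(c!(1−ρ))]·P₀ = [0.45185/(2·0.6639)]·0.496895
= 0.34030·0.496895 = 0.169093

Final: 0.169093


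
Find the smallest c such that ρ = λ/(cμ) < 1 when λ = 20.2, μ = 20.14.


Stability requires cμ > λ ⇔ c > λ/μ.
λ/μ = 20.2/20.14 = 1.0030
Minimum integer c = ⌊1.0030⌋ + 1 = 2
Check: 2·20.14 = 40.28 > 20.2, while 1·20.14 = 20.14 ≤ 20.2

Final: 2 servers


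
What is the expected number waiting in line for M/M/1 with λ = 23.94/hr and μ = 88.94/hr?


ρ = 23.94/88.94 = 0.2692
Lq = ρ²/(1−ρ) = 0.07245/0.7308 = 0.09914

Final: 0.09914


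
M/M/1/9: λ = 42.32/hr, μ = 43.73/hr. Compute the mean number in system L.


ρ = 42.32/43.73 = 0.9678
L = ρ[1 − (K+1)ρ^K + Kρ^(K+1)] / [(1−ρ)(1−ρ^(K+1))]
Numerator: 0.9678·(1 − 10·0.744553 + 9·0.720546) = 0.038115
Denominator: (0.03224)·(0.279454) = 0.009011
L = 0.038115/0.009011 = 4.2301

Final: 4.2301


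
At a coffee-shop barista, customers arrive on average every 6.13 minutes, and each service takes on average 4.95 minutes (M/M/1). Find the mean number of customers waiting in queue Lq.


λ = 60/6.13 = 9.7879 /hr
μ = 60/4.95 = 12.1212 /hr
ρ = λ/μ = 9.7879/12.1212 = 0.8075
Lq = ρ²/(1−ρ) = 0.6521/0.1925 = 3.3874

Final: 3.3874


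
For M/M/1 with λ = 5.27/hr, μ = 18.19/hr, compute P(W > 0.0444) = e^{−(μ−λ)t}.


W ~ Exponential(μ−λ) for M/M/1.
μ − λ = 18.19 − 5.27 = 12.9200
P(W > t) = e^{−(μ−λ)t} = e^{−0.5736} = 0.563466

Final: 0.563466


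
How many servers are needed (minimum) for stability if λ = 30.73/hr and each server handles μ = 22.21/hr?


Stability requires cμ > λ ⇔ c > λ/μ.
λ/μ = 30.73/22.21 = 1.3836
Minimum integer c = ⌊1.3836⌋ + 1 = 2
Check: 2·22.21 = 44.42 > 30.73, while 1·22.21 = 22.21 ≤ 30.73

Final: 2 servers


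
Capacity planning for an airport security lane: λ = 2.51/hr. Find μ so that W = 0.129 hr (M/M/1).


W = 1/(μ−λ) ⇒ μ − λ = 1/W = 1/0.129 = 7.7519
μ = λ + 1/W = 2.51 + 7.7519 = 10.2619 per hr

Final: 10.2619 /hr


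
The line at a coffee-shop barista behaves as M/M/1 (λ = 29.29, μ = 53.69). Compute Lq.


ρ = 29.29/53.69 = 0.5455
Lq = ρ²/(1−ρ) = 0.2976/0.4545 = 0.6549

Final: 0.6549
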